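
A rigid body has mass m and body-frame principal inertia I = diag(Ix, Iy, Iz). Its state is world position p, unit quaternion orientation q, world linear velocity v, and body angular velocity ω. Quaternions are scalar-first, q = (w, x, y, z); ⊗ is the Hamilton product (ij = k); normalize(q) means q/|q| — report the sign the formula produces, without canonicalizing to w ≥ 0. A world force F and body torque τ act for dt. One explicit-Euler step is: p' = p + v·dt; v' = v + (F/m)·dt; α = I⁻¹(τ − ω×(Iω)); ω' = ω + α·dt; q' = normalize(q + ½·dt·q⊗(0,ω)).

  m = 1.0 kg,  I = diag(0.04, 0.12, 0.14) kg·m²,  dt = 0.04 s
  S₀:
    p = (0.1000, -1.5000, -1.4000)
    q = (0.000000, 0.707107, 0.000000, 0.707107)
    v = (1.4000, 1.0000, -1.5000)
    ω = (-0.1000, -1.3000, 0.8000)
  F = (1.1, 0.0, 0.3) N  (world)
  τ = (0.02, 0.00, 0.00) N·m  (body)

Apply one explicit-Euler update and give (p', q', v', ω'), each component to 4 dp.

p' = (0.1560, -1.4600, -1.4600)
q' = (-0.0099, 0.7252, -0.0127, 0.6884)
v' = (1.4440, 1.0000, -1.4880)
ω' = (-0.0592, -1.3027, 0.7970)

gyro term ω×Iω = (-0.0208, 0.0080, 0.0104)
angular accel α = (1.0200, -0.0667, -0.0743)
ω + α·dt = (-0.0592, -1.3027, 0.7970)
Hamilton product q⊗(0,ω) = (-0.4949749, 0.9192391, -0.6363963, -0.9192391)
updated quaternion q' = (-0.0099, 0.7252, -0.0127, 0.6884)
a = F/m = (1.1000, 0.0000, 0.3000)
p + v·dt = (0.1560, -1.4600, -1.4600)
v + (F/m)dt = (1.4440, 1.0000, -1.4880)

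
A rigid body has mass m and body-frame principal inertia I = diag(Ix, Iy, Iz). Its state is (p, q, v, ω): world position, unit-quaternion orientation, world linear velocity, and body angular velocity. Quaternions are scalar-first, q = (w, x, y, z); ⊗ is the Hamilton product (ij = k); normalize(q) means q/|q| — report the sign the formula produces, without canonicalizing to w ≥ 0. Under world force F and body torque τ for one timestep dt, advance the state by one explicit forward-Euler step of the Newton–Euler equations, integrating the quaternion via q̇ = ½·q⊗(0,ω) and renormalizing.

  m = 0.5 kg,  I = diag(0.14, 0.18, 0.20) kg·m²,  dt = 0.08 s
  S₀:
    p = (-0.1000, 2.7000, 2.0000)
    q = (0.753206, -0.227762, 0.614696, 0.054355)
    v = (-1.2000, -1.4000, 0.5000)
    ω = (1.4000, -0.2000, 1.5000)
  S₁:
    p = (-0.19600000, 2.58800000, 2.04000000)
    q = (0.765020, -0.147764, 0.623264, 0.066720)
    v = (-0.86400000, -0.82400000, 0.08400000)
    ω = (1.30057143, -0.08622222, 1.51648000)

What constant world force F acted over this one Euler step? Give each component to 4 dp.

v₁ − v₀ = (0.33600000, 0.57600000, -0.41600000)
F = m·Δv/dt = (2.1000, 3.6000, -2.6000)

F = (2.1000, 3.6000, -2.6000)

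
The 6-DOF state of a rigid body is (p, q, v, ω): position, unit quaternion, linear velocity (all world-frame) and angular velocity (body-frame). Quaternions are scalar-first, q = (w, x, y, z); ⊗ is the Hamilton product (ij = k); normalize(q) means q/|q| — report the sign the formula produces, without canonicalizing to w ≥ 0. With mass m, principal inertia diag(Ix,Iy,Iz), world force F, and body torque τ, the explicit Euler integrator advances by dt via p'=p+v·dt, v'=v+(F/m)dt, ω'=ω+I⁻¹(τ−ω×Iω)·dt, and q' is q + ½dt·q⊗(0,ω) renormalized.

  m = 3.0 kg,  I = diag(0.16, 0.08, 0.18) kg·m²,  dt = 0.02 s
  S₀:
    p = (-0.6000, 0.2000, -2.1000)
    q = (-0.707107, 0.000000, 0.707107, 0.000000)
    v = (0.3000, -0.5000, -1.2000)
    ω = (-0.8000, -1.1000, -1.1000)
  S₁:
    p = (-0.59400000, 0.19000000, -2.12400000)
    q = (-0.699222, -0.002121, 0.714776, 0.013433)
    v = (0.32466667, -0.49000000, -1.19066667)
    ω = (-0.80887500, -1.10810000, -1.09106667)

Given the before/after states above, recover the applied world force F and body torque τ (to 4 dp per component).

F = (3.7000, 1.5000, 1.4000)
τ = (0.0500, -0.0500, 0.0100)

rate change Δω = (-0.00887500, -0.00810000, 0.00893333)
precession coupling = (0.1210, -0.0176, -0.0704)
applied torque τ = (0.0500, -0.0500, 0.0100)
Δv = v₁−v₀ = (0.02466667, 0.01000000, 0.00933333)
m·(v₁−v₀)/dt = (3.7000, 1.5000, 1.4000)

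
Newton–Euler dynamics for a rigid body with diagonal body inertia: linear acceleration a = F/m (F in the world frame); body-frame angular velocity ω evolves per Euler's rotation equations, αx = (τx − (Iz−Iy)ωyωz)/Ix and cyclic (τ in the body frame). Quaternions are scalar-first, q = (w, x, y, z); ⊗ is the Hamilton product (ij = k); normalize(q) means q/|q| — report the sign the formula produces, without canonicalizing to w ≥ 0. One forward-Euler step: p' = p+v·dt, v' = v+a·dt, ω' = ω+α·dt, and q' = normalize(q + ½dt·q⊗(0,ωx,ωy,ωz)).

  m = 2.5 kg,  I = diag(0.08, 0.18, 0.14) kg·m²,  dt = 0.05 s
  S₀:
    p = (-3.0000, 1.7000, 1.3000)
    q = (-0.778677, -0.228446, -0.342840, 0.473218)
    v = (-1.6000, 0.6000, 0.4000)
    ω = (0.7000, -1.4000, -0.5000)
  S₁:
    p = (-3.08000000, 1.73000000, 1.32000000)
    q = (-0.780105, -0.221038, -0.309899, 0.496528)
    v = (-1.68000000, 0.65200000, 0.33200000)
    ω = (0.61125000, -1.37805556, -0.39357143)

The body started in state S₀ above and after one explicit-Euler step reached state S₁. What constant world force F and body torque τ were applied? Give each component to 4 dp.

Δv = v₁−v₀ = (-0.08000000, 0.05200000, -0.06800000)
applied force F = (-4.0000, 2.6000, -3.4000)
rate change Δω = (-0.08875000, 0.02194444, 0.10642857)
precession coupling = (-0.0280, 0.0210, -0.0980)
τ = I·(Δω/dt) + ω₀×(Iω₀) = (-0.1700, 0.1000, 0.2000)

F = (-4.0000, 2.6000, -3.4000)
τ = (-0.1700, 0.1000, 0.2000)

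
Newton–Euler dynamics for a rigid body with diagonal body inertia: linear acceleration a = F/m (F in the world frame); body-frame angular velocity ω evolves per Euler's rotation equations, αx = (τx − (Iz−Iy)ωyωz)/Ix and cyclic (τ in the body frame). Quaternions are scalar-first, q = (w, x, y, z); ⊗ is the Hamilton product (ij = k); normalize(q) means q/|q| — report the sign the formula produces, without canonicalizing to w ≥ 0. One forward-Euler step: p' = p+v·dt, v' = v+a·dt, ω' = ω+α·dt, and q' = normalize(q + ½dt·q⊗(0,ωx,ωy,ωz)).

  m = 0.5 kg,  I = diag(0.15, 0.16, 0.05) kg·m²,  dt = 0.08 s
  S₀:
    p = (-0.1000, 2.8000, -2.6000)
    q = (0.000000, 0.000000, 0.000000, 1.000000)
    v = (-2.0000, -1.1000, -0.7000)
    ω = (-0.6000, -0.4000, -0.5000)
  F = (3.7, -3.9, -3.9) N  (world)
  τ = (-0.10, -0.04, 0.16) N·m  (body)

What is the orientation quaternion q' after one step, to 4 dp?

q' = (0.0200, 0.0160, -0.0240, 0.9994)

Hamilton product q⊗(0,ω) = (0.5000000, 0.4000000, -0.6000000, 0.0000000)
updated quaternion q' = (0.0200, 0.0160, -0.0240, 0.9994)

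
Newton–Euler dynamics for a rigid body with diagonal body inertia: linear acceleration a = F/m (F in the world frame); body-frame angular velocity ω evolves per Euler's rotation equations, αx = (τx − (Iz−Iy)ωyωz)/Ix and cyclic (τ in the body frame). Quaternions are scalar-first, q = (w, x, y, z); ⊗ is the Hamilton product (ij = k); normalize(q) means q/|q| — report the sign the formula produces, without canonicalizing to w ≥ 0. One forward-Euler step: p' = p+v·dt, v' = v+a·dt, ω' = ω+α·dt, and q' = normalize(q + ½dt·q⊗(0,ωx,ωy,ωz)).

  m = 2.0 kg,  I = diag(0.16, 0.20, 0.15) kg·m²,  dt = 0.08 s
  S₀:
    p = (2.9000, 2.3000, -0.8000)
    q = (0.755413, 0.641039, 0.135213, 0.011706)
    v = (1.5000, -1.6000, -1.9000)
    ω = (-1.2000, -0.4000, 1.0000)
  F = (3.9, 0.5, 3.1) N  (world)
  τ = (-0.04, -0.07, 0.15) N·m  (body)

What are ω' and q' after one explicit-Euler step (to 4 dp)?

angular accel α = (-0.3750, -0.2900, 0.8720)
ω + α·dt = (-1.2300, -0.4232, 1.0698)
2q̇ = q⊗(0,ω) = (0.8116260, -0.7666002, -0.9572514, 0.6612530)
q + ½dt·q⊗(0,ω), renormalized = (0.7862, 0.6091, 0.0967, 0.0381)

ω' = (-1.2300, -0.4232, 1.0698)
q' = (0.7862, 0.6091, 0.0967, 0.0381)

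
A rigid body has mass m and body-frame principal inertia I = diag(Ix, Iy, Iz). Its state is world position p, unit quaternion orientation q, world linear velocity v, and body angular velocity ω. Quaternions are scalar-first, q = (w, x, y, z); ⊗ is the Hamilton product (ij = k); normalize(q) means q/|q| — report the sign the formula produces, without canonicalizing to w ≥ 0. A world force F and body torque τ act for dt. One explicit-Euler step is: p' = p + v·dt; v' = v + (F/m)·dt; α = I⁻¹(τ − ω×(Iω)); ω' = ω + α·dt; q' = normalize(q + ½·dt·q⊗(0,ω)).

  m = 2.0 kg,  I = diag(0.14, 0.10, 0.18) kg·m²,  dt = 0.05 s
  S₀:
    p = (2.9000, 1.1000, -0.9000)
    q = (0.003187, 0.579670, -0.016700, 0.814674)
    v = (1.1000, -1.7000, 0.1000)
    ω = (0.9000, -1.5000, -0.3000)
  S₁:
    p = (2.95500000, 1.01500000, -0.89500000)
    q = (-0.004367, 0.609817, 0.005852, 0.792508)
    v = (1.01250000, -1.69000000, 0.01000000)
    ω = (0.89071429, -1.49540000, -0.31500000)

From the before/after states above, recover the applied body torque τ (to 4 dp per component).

τ = (0.0100, 0.0200, 0.0000)

ω₁ − ω₀ = (-0.00928571, 0.00460000, -0.01500000)
applied torque τ = (0.0100, 0.0200, 0.0000)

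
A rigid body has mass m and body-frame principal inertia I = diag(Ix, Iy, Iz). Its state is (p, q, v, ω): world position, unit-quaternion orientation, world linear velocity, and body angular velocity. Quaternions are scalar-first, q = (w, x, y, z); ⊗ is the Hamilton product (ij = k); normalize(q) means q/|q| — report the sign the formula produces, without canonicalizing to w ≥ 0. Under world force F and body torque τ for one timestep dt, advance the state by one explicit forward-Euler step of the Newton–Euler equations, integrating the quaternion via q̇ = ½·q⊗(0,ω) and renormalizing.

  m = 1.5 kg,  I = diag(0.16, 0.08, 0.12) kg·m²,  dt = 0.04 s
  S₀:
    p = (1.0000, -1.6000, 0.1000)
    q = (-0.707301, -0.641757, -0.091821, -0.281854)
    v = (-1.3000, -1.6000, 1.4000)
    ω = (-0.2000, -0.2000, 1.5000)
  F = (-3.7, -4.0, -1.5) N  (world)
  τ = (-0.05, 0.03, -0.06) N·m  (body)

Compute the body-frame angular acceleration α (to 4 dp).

gyro term ω×Iω = (-0.0120, -0.0120, -0.0032)
α = I⁻¹(τ − ω×Iω) = (-0.2375, 0.5250, -0.4733)

α = (-0.2375, 0.5250, -0.4733)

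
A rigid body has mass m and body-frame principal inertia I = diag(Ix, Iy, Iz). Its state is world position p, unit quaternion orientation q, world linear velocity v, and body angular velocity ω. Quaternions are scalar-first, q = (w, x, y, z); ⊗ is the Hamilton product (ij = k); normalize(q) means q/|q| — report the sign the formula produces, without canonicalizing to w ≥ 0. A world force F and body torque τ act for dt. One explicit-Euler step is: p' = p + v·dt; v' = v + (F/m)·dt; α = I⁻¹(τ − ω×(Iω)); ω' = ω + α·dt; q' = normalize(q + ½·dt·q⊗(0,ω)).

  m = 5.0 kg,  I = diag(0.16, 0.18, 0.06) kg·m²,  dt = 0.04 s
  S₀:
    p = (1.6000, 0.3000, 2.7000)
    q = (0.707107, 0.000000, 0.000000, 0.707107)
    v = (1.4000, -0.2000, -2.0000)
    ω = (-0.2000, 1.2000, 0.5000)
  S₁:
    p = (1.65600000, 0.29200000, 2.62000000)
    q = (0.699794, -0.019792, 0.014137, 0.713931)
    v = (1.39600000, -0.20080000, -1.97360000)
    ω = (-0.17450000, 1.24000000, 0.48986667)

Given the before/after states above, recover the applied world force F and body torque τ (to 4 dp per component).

ω₁ − ω₀ = (0.02550000, 0.04000000, -0.01013333)
gyro term ω₀×Iω₀ = (-0.0720, -0.0100, -0.0048)
I·α + gyro = (0.0300, 0.1700, -0.0200)
velocity change Δv = (-0.00400000, -0.00080000, 0.02640000)
applied force F = (-0.5000, -0.1000, 3.3000)

F = (-0.5000, -0.1000, 3.3000)
τ = (0.0300, 0.1700, -0.0200)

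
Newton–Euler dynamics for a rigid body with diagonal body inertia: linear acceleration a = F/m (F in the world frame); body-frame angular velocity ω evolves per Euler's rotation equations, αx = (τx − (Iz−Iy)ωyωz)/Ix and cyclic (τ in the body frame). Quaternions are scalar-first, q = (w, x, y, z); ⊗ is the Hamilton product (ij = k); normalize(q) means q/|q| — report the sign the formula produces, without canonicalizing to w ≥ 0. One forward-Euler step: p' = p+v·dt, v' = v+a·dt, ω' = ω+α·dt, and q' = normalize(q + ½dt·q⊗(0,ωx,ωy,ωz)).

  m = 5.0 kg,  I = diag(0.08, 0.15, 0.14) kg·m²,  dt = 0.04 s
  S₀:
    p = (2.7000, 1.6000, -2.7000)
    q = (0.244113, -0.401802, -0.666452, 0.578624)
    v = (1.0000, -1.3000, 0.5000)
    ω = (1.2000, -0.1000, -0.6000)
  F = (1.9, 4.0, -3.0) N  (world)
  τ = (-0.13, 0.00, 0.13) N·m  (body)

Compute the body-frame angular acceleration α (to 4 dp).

ω×(Iω) gyroscopic = (-0.0006, 0.0432, -0.0084)
(τ − ω×Iω)/I = (-1.6175, -0.2880, 0.9886)

α = (-1.6175, -0.2880, 0.9886)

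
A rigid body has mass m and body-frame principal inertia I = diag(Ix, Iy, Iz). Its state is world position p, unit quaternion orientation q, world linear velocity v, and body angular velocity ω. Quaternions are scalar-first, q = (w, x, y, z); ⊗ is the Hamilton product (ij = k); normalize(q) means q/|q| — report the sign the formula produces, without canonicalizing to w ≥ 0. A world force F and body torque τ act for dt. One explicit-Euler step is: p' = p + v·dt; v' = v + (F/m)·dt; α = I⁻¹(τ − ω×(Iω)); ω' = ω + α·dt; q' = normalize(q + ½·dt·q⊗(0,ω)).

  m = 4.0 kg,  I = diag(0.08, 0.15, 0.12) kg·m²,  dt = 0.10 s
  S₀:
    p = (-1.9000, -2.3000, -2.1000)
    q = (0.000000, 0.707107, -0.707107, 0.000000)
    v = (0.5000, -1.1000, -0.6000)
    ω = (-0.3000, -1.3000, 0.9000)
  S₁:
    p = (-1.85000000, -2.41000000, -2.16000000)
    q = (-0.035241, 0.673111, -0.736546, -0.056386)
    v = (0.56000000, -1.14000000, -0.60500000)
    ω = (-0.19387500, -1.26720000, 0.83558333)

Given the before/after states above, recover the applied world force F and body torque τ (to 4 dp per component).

F = (2.4000, -1.6000, -0.2000)
τ = (0.1200, 0.0600, -0.0500)

velocity change Δv = (0.06000000, -0.04000000, -0.00500000)
m·(v₁−v₀)/dt = (2.4000, -1.6000, -0.2000)
ω₁ − ω₀ = (0.10612500, 0.03280000, -0.06441667)
gyro term ω₀×Iω₀ = (0.0351, 0.0108, 0.0273)
τ = I·(Δω/dt) + ω₀×(Iω₀) = (0.1200, 0.0600, -0.0500)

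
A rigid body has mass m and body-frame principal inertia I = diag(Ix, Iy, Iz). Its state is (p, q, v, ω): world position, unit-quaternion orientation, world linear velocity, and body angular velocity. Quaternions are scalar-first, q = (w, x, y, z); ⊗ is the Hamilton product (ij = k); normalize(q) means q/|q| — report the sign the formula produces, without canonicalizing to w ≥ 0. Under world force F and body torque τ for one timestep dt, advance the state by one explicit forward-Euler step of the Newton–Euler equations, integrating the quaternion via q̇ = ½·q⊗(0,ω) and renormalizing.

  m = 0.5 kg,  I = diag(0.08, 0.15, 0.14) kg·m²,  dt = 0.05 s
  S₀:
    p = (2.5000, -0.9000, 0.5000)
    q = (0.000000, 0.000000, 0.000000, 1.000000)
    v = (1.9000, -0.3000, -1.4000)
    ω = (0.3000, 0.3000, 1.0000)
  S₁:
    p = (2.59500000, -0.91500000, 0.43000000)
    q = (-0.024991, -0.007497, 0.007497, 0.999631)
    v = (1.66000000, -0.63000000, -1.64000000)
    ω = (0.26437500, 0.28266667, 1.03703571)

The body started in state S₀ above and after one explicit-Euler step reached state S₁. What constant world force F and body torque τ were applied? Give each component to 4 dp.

F = (-2.4000, -3.3000, -2.4000)
τ = (-0.0600, -0.0700, 0.1100)

velocity change Δv = (-0.24000000, -0.33000000, -0.24000000)
m·(v₁−v₀)/dt = (-2.4000, -3.3000, -2.4000)
Δω = ω₁−ω₀ = (-0.03562500, -0.01733333, 0.03703571)
gyro term ω₀×Iω₀ = (-0.0030, -0.0180, 0.0063)
τ = I·(Δω/dt) + ω₀×(Iω₀) = (-0.0600, -0.0700, 0.1100)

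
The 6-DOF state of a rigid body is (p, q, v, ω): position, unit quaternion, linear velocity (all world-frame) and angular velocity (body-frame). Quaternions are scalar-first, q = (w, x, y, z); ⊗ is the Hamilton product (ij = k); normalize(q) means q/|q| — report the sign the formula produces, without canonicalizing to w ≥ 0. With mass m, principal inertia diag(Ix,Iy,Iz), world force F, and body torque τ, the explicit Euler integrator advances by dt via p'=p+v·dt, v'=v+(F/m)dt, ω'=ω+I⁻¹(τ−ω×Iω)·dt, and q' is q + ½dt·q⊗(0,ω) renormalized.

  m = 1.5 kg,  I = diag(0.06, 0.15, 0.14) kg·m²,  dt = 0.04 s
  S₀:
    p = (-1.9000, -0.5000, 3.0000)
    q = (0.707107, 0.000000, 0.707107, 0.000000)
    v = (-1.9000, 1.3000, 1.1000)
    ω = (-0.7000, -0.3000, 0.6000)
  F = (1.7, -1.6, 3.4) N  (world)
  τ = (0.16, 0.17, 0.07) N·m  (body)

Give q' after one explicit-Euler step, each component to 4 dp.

q⊗(0,ω) = (0.2121321, -0.0707107, -0.2121321, 0.9192391)
q + ½dt·q⊗(0,ω), renormalized = (0.7112, -0.0014, 0.7027, 0.0184)

q' = (0.7112, -0.0014, 0.7027, 0.0184)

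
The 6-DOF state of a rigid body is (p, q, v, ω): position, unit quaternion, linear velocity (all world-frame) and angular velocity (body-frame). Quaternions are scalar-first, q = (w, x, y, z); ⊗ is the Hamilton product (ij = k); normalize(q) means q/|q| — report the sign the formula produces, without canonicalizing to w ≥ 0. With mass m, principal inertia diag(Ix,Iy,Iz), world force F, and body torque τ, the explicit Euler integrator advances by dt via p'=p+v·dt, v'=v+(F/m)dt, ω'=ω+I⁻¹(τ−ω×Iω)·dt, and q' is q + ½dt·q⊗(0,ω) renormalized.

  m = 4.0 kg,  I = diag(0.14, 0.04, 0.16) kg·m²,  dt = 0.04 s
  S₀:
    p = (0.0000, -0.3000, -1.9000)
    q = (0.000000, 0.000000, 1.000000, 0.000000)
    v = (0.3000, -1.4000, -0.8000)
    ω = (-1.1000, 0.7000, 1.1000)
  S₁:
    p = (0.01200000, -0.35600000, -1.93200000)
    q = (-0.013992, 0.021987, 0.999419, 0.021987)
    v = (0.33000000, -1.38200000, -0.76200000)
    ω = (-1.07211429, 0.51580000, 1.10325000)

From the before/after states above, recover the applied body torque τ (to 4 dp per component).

ω₁ − ω₀ = (0.02788571, -0.18420000, 0.00325000)
ω₀×(Iω₀) = (0.0924, 0.0242, 0.0770)
applied torque τ = (0.1900, -0.1600, 0.0900)

τ = (0.1900, -0.1600, 0.0900)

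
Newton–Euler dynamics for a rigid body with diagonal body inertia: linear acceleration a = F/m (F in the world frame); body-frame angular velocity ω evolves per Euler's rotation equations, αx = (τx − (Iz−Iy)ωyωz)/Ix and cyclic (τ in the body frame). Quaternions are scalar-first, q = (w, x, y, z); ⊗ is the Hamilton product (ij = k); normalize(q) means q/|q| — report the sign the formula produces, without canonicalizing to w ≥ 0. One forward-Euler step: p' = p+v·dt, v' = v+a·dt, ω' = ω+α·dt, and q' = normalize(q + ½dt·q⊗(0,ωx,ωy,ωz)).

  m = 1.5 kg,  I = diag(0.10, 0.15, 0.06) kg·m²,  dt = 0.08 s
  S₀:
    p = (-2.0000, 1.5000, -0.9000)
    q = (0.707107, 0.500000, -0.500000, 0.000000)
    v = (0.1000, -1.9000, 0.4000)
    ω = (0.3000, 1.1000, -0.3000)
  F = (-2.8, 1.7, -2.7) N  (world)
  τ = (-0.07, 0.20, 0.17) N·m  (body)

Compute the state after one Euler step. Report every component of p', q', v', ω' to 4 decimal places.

a = F/m = (-1.8667, 1.1333, -1.8000)
new position p' = (-1.9920, 1.3480, -0.8680)
v' = v + a·dt = (-0.0493, -1.8093, 0.2560)
gyro term ω×Iω = (0.0297, -0.0036, 0.0165)
angular accel α = (-0.9970, 1.3573, 2.5583)
ω + α·dt = (0.2202, 1.2086, -0.0953)
Hamilton product q⊗(0,ω) = (0.4000000, 0.3621321, 0.9278177, 0.4878679)
updated quaternion q' = (0.7223, 0.5139, -0.4624, 0.0195)

p' = (-1.9920, 1.3480, -0.8680)
q' = (0.7223, 0.5139, -0.4624, 0.0195)
v' = (-0.0493, -1.8093, 0.2560)
ω' = (0.2202, 1.2086, -0.0953)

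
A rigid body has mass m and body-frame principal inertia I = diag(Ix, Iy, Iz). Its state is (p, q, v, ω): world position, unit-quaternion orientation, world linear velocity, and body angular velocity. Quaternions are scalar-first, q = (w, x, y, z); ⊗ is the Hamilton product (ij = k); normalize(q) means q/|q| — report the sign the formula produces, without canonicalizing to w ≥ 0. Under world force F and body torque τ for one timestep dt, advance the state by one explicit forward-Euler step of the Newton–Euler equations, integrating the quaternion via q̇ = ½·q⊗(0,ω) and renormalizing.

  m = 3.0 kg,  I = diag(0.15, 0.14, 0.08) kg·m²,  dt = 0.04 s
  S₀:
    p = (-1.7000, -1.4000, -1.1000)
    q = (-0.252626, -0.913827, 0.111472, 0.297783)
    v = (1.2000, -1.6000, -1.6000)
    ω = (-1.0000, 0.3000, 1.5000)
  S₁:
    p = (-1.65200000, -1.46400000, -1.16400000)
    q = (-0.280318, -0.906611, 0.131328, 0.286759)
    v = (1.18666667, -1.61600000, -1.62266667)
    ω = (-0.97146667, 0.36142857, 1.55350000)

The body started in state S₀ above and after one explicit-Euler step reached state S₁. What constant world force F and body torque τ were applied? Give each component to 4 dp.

F = (-1.0000, -1.2000, -1.7000)
τ = (0.0800, 0.1100, 0.1100)

v₁ − v₀ = (-0.01333333, -0.01600000, -0.02266667)
applied force F = (-1.0000, -1.2000, -1.7000)
rate change Δω = (0.02853333, 0.06142857, 0.05350000)
gyro term ω₀×Iω₀ = (-0.0270, -0.1050, 0.0030)
τ = I·(Δω/dt) + ω₀×(Iω₀) = (0.0800, 0.1100, 0.1100)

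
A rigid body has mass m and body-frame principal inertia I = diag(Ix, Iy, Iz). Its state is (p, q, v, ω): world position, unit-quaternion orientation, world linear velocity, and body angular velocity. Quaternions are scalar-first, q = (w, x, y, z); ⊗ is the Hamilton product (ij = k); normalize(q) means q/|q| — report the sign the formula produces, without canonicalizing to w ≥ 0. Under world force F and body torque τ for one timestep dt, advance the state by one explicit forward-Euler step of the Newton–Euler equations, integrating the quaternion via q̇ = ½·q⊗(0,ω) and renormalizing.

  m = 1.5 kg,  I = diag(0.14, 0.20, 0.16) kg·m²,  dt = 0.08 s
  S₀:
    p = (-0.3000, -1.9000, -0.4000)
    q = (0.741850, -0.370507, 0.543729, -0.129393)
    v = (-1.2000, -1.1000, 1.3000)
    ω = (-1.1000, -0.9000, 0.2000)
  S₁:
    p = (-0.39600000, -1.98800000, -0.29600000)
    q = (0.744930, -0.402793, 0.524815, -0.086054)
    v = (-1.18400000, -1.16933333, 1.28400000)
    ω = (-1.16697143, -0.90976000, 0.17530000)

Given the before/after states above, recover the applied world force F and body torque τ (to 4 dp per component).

F = (0.3000, -1.3000, -0.3000)
τ = (-0.1100, -0.0200, 0.0100)

v₁ − v₀ = (0.01600000, -0.06933333, -0.01600000)
F = m·Δv/dt = (0.3000, -1.3000, -0.3000)
Δω = ω₁−ω₀ = (-0.06697143, -0.00976000, -0.02470000)
τ = I·(Δω/dt) + ω₀×(Iω₀) = (-0.1100, -0.0200, 0.0100)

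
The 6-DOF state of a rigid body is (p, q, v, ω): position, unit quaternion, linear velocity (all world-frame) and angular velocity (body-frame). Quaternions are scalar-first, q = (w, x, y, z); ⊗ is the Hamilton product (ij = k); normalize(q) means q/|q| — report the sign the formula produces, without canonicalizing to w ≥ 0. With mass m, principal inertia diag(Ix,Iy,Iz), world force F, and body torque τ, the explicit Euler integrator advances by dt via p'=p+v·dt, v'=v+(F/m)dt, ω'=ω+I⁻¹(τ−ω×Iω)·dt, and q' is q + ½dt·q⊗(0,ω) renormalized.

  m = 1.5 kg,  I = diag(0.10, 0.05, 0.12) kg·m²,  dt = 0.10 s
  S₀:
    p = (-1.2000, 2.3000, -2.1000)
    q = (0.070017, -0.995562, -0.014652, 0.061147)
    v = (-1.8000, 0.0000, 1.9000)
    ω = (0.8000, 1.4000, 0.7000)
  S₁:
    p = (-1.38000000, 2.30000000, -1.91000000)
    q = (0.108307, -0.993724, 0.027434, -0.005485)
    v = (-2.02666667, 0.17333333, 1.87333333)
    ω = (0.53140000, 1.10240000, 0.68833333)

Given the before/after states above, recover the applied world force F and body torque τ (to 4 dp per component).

velocity change Δv = (-0.22666667, 0.17333333, -0.02666667)
F = m·Δv/dt = (-3.4000, 2.6000, -0.4000)
Δω = ω₁−ω₀ = (-0.26860000, -0.29760000, -0.01166667)
ω₀×(Iω₀) = (0.0686, -0.0112, -0.0560)
τ = I·(Δω/dt) + ω₀×(Iω₀) = (-0.2000, -0.1600, -0.0700)

F = (-3.4000, 2.6000, -0.4000)
τ = (-0.2000, -0.1600, -0.0700)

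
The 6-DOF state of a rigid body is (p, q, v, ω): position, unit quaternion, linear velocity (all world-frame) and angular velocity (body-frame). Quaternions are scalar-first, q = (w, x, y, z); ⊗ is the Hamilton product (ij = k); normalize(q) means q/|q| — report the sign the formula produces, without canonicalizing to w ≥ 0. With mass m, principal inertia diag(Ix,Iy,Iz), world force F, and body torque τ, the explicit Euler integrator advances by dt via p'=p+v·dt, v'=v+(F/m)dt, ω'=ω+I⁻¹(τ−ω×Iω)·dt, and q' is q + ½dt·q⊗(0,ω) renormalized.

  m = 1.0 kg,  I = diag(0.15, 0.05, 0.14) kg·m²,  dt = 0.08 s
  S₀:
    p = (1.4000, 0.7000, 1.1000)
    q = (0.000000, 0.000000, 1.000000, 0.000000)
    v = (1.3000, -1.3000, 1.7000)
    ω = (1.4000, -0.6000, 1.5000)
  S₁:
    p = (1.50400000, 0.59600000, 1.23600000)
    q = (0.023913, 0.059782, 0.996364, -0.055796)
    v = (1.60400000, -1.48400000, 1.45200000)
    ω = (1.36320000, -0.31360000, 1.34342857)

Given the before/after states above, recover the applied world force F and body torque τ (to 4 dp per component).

F = (3.8000, -2.3000, -3.1000)
τ = (-0.1500, 0.2000, -0.1900)

Δv = v₁−v₀ = (0.30400000, -0.18400000, -0.24800000)
applied force F = (3.8000, -2.3000, -3.1000)
rate change Δω = (-0.03680000, 0.28640000, -0.15657143)
precession coupling = (-0.0810, 0.0210, 0.0840)
I·α + gyro = (-0.1500, 0.2000, -0.1900)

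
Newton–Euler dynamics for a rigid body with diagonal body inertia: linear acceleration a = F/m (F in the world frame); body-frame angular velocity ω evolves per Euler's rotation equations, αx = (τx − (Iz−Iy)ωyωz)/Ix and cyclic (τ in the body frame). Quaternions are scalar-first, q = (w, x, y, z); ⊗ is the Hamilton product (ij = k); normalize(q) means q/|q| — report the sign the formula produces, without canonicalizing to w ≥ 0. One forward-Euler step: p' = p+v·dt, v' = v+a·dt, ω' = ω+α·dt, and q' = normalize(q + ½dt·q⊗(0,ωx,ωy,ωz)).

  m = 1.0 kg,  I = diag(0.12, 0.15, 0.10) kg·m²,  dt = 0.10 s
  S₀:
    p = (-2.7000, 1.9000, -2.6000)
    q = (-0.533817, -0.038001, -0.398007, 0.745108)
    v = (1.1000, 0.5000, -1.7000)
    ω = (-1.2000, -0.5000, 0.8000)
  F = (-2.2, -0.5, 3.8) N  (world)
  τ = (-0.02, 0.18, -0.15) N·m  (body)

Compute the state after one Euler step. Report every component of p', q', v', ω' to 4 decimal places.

precession coupling ω×(Iω) = (0.0200, -0.0192, 0.0180)
α = I⁻¹(τ − ω×Iω) = (-0.3333, 1.3280, -1.6800)
new body rate ω' = (-1.2333, -0.3672, 0.6320)
Hamilton product q⊗(0,ω) = (-0.8406911, 0.6947288, -0.5968203, -0.8856615)
q' = normalize(q + ½dt·q⊗(0,ω)) = (-0.5742, -0.0033, -0.4266, 0.6988)
linear accel F/m = (-2.2000, -0.5000, 3.8000)
p' = p + v·dt = (-2.5900, 1.9500, -2.7700)
v' = v + a·dt = (0.8800, 0.4500, -1.3200)

p' = (-2.5900, 1.9500, -2.7700)
q' = (-0.5742, -0.0033, -0.4266, 0.6988)
v' = (0.8800, 0.4500, -1.3200)
ω' = (-1.2333, -0.3672, 0.6320)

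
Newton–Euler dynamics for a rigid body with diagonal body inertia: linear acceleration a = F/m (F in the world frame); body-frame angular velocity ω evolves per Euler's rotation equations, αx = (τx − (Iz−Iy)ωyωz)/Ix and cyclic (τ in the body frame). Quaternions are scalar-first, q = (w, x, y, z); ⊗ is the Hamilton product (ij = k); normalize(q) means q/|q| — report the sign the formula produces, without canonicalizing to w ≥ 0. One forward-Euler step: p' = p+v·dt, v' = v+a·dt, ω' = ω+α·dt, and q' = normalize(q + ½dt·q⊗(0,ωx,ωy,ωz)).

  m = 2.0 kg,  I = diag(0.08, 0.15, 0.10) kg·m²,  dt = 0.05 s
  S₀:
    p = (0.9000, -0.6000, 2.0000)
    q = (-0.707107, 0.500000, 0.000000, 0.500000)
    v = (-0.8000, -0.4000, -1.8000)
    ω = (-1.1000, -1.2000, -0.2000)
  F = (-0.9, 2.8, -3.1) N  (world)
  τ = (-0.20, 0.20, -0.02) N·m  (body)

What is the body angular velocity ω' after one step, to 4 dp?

ω' = (-1.2175, -1.1319, -0.2562)

angular accel α = (-2.3500, 1.3627, -1.1240)
ω + α·dt = (-1.2175, -1.1319, -0.2562)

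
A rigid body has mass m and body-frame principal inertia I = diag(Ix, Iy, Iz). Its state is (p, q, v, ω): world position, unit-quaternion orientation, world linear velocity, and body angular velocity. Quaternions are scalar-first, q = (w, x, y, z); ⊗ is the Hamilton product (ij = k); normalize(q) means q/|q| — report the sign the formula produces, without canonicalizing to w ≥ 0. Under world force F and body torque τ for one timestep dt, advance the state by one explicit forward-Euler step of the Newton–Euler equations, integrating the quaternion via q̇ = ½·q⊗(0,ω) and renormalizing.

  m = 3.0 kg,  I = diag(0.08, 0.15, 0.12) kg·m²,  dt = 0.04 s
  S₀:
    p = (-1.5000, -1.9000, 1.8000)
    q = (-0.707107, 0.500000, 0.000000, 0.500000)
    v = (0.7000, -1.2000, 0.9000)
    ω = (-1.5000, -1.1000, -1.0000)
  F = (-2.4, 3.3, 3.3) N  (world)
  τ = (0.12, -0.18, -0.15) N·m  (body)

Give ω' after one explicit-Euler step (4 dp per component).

ω' = (-1.4235, -1.1320, -1.0885)

ω×(Iω) gyroscopic = (-0.0330, -0.0600, 0.1155)
(τ − ω×Iω)/I = (1.9125, -0.8000, -2.2125)
new body rate ω' = (-1.4235, -1.1320, -1.0885)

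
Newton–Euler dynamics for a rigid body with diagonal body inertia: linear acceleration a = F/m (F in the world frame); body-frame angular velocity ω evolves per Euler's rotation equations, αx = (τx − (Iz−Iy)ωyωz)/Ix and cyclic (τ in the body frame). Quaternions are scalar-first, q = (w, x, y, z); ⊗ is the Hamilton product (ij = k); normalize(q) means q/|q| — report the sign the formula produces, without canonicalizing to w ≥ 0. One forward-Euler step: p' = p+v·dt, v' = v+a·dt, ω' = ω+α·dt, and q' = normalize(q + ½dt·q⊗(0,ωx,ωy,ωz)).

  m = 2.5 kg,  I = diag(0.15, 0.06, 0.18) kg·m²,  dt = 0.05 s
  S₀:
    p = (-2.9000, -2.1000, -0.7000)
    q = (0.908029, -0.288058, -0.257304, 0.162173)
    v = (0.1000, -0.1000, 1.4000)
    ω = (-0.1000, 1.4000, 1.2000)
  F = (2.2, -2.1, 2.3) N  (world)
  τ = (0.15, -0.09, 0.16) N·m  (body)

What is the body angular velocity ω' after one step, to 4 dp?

gyro term ω×Iω = (0.2016, 0.0036, 0.0126)
α = I⁻¹(τ − ω×Iω) = (-0.3440, -1.5600, 0.8189)
ω + α·dt = (-0.1172, 1.3220, 1.2409)

ω' = (-0.1172, 1.3220, 1.2409)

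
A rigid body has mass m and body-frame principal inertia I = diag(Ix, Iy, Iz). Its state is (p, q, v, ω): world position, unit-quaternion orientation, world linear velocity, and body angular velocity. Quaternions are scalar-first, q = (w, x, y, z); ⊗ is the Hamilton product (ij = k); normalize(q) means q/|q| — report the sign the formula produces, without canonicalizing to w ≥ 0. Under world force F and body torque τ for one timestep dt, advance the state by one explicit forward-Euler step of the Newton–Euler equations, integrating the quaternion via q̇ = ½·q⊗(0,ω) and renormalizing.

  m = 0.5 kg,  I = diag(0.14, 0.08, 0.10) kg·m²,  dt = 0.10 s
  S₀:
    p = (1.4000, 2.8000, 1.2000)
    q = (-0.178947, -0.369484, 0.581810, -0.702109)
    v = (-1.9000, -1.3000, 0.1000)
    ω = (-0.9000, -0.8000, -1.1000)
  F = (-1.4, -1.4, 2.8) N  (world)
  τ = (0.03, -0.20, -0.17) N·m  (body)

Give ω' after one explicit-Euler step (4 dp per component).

ω' = (-0.8911, -1.0995, -1.2268)

precession coupling ω×(Iω) = (0.0176, 0.0396, -0.0432)
α = I⁻¹(τ − ω×Iω) = (0.0886, -2.9950, -1.2680)
ω + α·dt = (-0.8911, -1.0995, -1.2268)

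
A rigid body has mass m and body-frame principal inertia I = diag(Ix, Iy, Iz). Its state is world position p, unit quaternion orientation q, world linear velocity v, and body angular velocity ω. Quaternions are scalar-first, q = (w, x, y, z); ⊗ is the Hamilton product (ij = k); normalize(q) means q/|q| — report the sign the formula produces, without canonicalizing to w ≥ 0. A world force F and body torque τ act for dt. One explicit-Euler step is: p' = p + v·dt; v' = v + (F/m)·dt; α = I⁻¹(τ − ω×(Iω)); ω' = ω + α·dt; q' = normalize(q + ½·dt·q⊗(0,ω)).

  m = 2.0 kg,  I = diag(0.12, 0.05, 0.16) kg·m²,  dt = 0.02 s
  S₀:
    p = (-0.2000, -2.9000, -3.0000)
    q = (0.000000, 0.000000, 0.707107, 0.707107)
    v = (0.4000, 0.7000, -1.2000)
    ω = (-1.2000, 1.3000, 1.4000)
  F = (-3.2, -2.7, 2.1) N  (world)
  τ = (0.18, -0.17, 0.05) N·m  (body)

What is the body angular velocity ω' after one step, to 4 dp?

ω' = (-1.2034, 1.2051, 1.3926)

gyro term ω×Iω = (0.2002, 0.0672, 0.1092)
α = I⁻¹(τ − ω×Iω) = (-0.1683, -4.7440, -0.3700)
ω' = ω + α·dt = (-1.2034, 1.2051, 1.3926)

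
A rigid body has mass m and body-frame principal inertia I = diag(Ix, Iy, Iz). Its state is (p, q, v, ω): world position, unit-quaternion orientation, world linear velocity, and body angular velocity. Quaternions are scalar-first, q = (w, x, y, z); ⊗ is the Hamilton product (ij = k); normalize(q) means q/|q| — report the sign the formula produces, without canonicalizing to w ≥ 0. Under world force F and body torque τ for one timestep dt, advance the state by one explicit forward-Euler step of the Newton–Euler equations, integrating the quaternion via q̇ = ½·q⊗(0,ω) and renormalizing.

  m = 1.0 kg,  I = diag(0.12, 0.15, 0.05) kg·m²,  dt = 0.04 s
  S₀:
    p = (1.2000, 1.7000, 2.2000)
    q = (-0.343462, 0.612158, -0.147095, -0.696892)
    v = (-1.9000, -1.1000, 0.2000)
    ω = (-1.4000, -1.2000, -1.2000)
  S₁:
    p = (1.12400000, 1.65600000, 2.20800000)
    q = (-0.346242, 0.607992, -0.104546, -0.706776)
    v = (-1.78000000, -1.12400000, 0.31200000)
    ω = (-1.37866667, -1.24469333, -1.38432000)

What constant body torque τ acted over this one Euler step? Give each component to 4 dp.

rate change Δω = (0.02133333, -0.04469333, -0.18432000)
precession coupling = (-0.1440, 0.1176, 0.0504)
τ = I·(Δω/dt) + ω₀×(Iω₀) = (-0.0800, -0.0500, -0.1800)

τ = (-0.0800, -0.0500, -0.1800)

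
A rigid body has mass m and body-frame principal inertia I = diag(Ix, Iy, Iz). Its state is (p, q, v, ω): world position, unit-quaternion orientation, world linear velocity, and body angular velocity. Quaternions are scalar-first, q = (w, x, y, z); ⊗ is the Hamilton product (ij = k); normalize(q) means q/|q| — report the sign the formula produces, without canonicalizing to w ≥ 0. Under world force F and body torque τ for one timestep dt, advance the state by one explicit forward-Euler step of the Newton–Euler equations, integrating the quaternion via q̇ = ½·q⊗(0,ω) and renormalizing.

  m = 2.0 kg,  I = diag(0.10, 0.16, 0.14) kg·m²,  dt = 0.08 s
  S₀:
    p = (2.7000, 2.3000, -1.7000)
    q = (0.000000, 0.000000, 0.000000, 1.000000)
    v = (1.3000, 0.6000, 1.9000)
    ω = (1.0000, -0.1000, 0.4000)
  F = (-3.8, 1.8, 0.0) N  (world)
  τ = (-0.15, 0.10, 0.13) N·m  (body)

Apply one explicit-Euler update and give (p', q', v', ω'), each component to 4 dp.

p' = (2.8040, 2.3480, -1.5480)
q' = (-0.0160, 0.0040, 0.0400, 0.9991)
v' = (1.1480, 0.6720, 1.9000)
ω' = (0.8794, -0.0420, 0.4777)

p' = p + v·dt = (2.8040, 2.3480, -1.5480)
v + (F/m)dt = (1.1480, 0.6720, 1.9000)
(τ − ω×Iω)/I = (-1.5080, 0.7250, 0.9714)
new body rate ω' = (0.8794, -0.0420, 0.4777)
Hamilton product q⊗(0,ω) = (-0.4000000, 0.1000000, 1.0000000, 0.0000000)
q + ½dt·q⊗(0,ω), renormalized = (-0.0160, 0.0040, 0.0400, 0.9991)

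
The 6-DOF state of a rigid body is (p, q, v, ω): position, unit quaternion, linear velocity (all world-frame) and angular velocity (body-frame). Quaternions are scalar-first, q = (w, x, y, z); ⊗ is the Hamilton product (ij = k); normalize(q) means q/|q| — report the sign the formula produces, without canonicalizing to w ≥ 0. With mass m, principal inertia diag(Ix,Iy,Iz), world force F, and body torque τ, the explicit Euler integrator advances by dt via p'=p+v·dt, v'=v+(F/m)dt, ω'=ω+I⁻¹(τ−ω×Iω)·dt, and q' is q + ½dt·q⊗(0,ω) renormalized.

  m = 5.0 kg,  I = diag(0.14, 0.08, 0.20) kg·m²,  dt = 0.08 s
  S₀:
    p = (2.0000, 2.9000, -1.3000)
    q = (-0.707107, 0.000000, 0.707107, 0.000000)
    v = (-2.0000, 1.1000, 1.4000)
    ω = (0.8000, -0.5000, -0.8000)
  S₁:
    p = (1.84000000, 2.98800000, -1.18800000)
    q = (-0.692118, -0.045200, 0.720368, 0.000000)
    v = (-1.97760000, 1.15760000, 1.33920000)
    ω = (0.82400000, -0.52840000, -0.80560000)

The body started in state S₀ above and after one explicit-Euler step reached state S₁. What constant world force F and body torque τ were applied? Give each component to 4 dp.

F = (1.4000, 3.6000, -3.8000)
τ = (0.0900, 0.0100, 0.0100)

velocity change Δv = (0.02240000, 0.05760000, -0.06080000)
applied force F = (1.4000, 3.6000, -3.8000)
Δω = ω₁−ω₀ = (0.02400000, -0.02840000, -0.00560000)
applied torque τ = (0.0900, 0.0100, 0.0100)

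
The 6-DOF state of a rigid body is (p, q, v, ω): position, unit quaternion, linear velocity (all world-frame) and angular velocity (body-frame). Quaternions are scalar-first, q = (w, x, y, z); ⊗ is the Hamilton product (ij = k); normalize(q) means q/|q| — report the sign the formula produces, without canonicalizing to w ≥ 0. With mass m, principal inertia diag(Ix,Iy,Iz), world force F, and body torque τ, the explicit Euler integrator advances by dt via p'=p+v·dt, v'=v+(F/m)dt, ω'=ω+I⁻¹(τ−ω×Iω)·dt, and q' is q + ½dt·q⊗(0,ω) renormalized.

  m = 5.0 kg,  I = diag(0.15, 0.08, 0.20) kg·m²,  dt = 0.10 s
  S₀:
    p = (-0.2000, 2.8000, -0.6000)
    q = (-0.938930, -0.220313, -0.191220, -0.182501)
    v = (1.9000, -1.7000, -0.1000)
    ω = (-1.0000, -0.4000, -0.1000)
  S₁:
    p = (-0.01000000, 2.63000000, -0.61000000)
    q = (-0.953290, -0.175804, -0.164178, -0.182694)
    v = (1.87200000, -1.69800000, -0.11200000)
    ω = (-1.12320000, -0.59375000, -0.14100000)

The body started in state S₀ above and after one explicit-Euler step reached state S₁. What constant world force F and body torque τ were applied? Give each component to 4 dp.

Δv = v₁−v₀ = (-0.02800000, 0.00200000, -0.01200000)
m·(v₁−v₀)/dt = (-1.4000, 0.1000, -0.6000)
ω₁ − ω₀ = (-0.12320000, -0.19375000, -0.04100000)
τ = I·(Δω/dt) + ω₀×(Iω₀) = (-0.1800, -0.1600, -0.1100)

F = (-1.4000, 0.1000, -0.6000)
τ = (-0.1800, -0.1600, -0.1100)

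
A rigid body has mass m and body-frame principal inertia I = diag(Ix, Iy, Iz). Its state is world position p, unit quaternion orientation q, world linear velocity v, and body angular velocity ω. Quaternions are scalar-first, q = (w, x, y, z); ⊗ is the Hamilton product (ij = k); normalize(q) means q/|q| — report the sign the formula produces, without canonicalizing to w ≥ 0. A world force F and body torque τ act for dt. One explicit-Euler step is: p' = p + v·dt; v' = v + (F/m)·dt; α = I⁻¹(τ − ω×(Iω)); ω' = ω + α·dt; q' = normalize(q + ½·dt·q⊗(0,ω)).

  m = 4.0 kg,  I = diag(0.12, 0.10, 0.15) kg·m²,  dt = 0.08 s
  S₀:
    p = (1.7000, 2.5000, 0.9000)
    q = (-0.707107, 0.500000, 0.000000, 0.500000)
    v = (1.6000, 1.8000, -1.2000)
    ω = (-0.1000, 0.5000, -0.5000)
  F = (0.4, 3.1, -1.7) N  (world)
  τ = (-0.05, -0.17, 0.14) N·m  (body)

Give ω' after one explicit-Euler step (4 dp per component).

gyro term ω×Iω = (-0.0125, -0.0015, 0.0010)
angular accel α = (-0.3125, -1.6850, 0.9267)
new body rate ω' = (-0.1250, 0.3652, -0.4259)

ω' = (-0.1250, 0.3652, -0.4259)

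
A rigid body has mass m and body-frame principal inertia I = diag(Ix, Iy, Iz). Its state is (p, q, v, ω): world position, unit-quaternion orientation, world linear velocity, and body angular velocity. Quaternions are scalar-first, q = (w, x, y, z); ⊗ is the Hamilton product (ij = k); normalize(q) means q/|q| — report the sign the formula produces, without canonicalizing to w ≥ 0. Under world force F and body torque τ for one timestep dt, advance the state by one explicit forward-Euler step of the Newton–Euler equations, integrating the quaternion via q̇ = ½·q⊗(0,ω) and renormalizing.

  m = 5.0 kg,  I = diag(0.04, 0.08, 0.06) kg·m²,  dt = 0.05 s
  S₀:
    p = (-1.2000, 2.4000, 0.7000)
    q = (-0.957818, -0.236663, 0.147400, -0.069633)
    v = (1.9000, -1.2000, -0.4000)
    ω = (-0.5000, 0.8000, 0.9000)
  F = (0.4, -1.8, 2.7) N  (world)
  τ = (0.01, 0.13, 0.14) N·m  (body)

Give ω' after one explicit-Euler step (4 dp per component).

gyro term ω×Iω = (-0.0144, 0.0090, -0.0160)
(τ − ω×Iω)/I = (0.6100, 1.5125, 2.6000)
ω' = ω + α·dt = (-0.4695, 0.8756, 1.0300)

ω' = (-0.4695, 0.8756, 1.0300)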